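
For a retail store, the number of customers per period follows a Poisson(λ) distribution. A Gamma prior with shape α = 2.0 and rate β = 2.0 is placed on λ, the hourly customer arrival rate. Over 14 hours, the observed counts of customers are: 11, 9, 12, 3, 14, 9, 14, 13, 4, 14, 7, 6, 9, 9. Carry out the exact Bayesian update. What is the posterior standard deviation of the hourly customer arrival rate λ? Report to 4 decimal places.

0.7289

With a Gamma(shape α, rate β) prior, the Poisson likelihood is conjugate: the posterior is Gamma(α + ΣXᵢ, β + n).
Sum of counts S = 134 over n = 14 hours.
Posterior: Gamma(α+S, β+n) = Gamma(2.0+134, 2.0+14) = Gamma(136.0, 16.0).
SD = √α/β = √136.0/16.0 = 0.7289.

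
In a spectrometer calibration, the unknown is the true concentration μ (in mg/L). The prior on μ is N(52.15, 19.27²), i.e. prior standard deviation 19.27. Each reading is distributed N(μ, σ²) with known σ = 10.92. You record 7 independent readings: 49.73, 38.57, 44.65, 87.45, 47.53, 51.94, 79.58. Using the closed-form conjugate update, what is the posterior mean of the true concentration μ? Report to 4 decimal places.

For Normal data with known variance σ², a Normal(μ₀, σ₀²) prior on μ is conjugate. Posterior precision = 1/σ₀² + n/σ²; posterior mean is the precision-weighted average of μ₀ and x̄.
Σxᵢ = 49.73 + 38.57 + 44.65 + 87.45 + 47.53 + 51.94 + 79.58 = 399.45, so n·x̄ = 399.45.
σ₀² = 19.27² = 371.3329, σ² = 10.92² = 119.2464; σ² + n·σ₀² = 119.2464 + 7·371.3329 = 2718.5767.
Posterior mean = (μ₀/σ₀² + n·x̄/σ²)/(1/σ₀² + n/σ²) = (σ²·μ₀ + σ₀²·n·x̄)/(σ² + n·σ₀²) = (119.2464·52.15 + 371.3329·399.45)/2718.5767 = 154547.626665/2718.5767 = 56.8487.

56.8487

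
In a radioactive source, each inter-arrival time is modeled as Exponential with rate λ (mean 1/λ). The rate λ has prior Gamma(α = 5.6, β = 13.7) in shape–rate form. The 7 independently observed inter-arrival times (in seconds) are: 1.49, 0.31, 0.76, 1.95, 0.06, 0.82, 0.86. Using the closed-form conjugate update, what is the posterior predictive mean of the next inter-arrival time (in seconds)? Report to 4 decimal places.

1.7198

With a Gamma(shape α, rate β) prior on the exponential rate λ, the posterior after n observations with total T = Σxᵢ is Gamma(α+n, β+T).
Sum of observations T = 6.25 seconds; n = 7.
Posterior: Gamma(5.6+7, 13.7+6.25) = Gamma(12.6, 19.95).
The predictive distribution for the next observation is Lomax; its mean is β/(α−1) = 19.95/11.6 = 1.7198.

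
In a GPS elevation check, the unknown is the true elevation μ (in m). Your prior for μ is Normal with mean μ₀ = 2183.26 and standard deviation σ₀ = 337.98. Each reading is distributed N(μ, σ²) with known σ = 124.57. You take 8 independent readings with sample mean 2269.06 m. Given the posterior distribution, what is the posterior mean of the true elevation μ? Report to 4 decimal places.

For Normal data with known variance σ², a Normal(μ₀, σ₀²) prior on μ is conjugate. Posterior precision = 1/σ₀² + n/σ²; posterior mean is the precision-weighted average of μ₀ and x̄.
n·x̄ = 8·2269.06 = 18152.48.
σ₀² = 337.98² = 114230.4804, σ² = 124.57² = 15517.6849; σ² + n·σ₀² = 15517.6849 + 8·114230.4804 = 929361.5281.
Posterior mean = (μ₀/σ₀² + n·x̄/σ²)/(1/σ₀² + n/σ²) = (σ²·μ₀ + σ₀²·n·x̄)/(σ² + n·σ₀²) = (15517.6849·2183.26 + 114230.4804·18152.48)/929361.5281 = 2107445651.586166/929361.5281 = 2267.6274.

2267.6274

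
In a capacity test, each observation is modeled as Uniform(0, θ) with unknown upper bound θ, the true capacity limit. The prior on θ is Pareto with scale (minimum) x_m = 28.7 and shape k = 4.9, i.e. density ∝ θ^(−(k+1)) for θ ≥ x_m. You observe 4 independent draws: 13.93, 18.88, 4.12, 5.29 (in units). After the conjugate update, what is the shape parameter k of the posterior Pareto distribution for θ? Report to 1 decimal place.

A Pareto(scale x_m, shape k) prior on the upper bound θ of Uniform(0, θ) is conjugate: posterior is Pareto(max(x_m, max xᵢ), k + n).
Sample maximum = 18.88; prior scale x_m = 28.7 → posterior scale = max = 28.70.
Posterior shape = 4.9 + 4 = 8.9.
Posterior shape k = 8.9.

8.9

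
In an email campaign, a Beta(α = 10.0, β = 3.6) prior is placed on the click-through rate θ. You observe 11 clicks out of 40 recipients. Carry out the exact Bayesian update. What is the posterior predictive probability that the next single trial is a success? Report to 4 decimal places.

The Beta prior is conjugate to a Binomial/Bernoulli likelihood; the update adds successes to α and failures to β.
Posterior: Beta(α+k, β+n−k) = Beta(10.0+11, 3.6+29) = Beta(21.0, 32.6).
For a single future Bernoulli trial, P(success | data) = α/(α+β) = 0.3918.

0.3918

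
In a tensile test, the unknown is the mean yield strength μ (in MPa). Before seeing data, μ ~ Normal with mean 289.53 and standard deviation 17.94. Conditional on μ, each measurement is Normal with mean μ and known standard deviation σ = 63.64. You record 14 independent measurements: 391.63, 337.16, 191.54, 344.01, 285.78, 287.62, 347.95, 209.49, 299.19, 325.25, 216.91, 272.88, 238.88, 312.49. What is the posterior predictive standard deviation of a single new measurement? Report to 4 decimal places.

For Normal data with known variance σ², a Normal(μ₀, σ₀²) prior on μ is conjugate. Posterior precision = 1/σ₀² + n/σ²; posterior mean is the precision-weighted average of μ₀ and x̄.
σ₀² = 17.94² = 321.8436, σ² = 63.64² = 4050.0496; σ² + n·σ₀² = 4050.0496 + 14·321.8436 = 8555.86.
Posterior precision = 1/σ₀² + n/σ² = 1/321.8436 + 14/4050.0496 = (σ² + n·σ₀²)/(σ₀²σ²) = 8555.86/(321.8436·4050.0496); posterior variance σₙ² = σ₀²σ²/(σ² + n·σ₀²) = 321.8436·4050.0496/8555.86 = 152.349681.
Predictive variance for one new observation = σₙ² + σ² = 321.8436·4050.0496/8555.86 + 4050.0496 = σ²·(σ₀² + 8555.86)/8555.86 = 4050.0496·8877.7036/8555.86 = 4202.399281; SD = √(4050.0496·8877.7036/8555.86) = 64.8259.

64.8259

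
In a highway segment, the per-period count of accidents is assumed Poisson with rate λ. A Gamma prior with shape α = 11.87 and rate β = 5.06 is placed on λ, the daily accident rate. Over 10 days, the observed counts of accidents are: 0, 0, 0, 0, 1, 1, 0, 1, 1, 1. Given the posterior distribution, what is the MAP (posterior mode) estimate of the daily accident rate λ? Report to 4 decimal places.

1.0538

With a Gamma(shape α, rate β) prior, the Poisson likelihood is conjugate: the posterior is Gamma(α + ΣXᵢ, β + n).
Sum of counts S = 5 over n = 10 days.
Posterior: Gamma(α+S, β+n) = Gamma(11.87+5, 5.06+10) = Gamma(16.87, 15.06).
Mode of Gamma(α,β) for α≥1 is (α−1)/β = 15.87/15.06 = 1.0538.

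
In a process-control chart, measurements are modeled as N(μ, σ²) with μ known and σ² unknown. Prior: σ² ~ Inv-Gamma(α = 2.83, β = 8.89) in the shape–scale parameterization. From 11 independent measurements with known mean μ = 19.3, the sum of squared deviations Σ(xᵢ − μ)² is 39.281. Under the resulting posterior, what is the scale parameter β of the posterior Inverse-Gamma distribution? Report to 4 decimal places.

28.5305

With known mean μ and an Inverse-Gamma(α, β) prior on σ², the Normal likelihood is conjugate: posterior is Inv-Gamma(α + n/2, β + Σ(xᵢ−μ)²/2).
Posterior: Inv-Gamma(2.83 + 11/2, 8.89 + 39.281/2) = Inv-Gamma(8.33, 28.5305).
Posterior β = 28.5305.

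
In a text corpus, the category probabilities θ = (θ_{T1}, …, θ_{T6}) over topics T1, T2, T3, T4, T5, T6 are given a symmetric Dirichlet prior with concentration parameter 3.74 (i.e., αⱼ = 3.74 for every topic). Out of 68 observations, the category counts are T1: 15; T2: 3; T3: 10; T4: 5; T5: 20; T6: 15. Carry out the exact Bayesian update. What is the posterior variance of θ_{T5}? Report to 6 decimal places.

The Dirichlet prior is conjugate to the Multinomial likelihood: each posterior αⱼ = prior αⱼ + observed count nⱼ.
Posterior concentration: (18.74, 6.74, 13.74, 8.74, 23.74, 18.74), total = 90.44.
Var[θ_j] = α_j(Σα−α_j)/((Σα)²(Σα+1)) = 23.74·66.70/(90.44²·91.44) = 0.002117.

0.002117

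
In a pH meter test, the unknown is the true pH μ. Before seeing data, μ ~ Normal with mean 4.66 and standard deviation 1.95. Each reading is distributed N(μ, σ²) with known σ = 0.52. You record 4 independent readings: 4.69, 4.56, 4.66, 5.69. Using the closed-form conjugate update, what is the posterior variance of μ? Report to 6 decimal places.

0.066419

For Normal data with known variance σ², a Normal(μ₀, σ₀²) prior on μ is conjugate. Posterior precision = 1/σ₀² + n/σ²; posterior mean is the precision-weighted average of μ₀ and x̄.
σ₀² = 1.95² = 3.8025, σ² = 0.52² = 0.2704; σ² + n·σ₀² = 0.2704 + 4·3.8025 = 15.4804.
Posterior precision = 1/σ₀² + n/σ² = 1/3.8025 + 4/0.2704 = (σ² + n·σ₀²)/(σ₀²σ²) = 15.4804/(3.8025·0.2704); posterior variance σₙ² = σ₀²σ²/(σ² + n·σ₀²) = 3.8025·0.2704/15.4804 = 0.066419.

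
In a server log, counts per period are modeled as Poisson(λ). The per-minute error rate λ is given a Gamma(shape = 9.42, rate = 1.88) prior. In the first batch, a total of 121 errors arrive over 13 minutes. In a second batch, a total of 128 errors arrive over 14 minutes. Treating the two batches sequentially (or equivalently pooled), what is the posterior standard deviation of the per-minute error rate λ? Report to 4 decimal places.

0.5566

With a Gamma(shape α, rate β) prior, the Poisson likelihood is conjugate: the posterior is Gamma(α + ΣXᵢ, β + n).
After batch 1: Gamma(α+S, β+n) = Gamma(9.42+121, 1.88+13) = Gamma(130.42, 14.88).
After batch 2: Gamma(α+S, β+n) = Gamma(130.42+128, 14.88+14) = Gamma(258.42, 28.88).
SD = √α/β = √258.42/28.88 = 0.5566.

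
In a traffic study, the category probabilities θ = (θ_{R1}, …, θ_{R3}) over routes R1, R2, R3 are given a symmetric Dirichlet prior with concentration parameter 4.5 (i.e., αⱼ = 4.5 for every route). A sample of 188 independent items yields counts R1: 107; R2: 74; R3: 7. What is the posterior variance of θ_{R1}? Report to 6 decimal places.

The Dirichlet prior is conjugate to the Multinomial likelihood: each posterior αⱼ = prior αⱼ + observed count nⱼ.
Posterior concentration: (111.5, 78.5, 11.5), total = 201.5.
Var[θ_j] = α_j(Σα−α_j)/((Σα)²(Σα+1)) = 111.5·90.0/(201.5²·202.5) = 0.001221.

0.001221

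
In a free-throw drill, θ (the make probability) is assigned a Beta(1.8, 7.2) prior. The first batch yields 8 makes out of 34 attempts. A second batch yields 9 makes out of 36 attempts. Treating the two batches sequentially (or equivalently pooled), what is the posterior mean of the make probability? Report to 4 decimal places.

The Beta prior is conjugate to a Binomial/Bernoulli likelihood; the update adds successes to α and failures to β.
After batch 1: Beta(1.8+8, 7.2+26) = Beta(9.8, 33.2).
After batch 2: Beta(9.8+9, 33.2+27) = Beta(18.8, 60.2).
Posterior mean = α/(α+β) = 18.8/79.0 = 0.2380.

0.2380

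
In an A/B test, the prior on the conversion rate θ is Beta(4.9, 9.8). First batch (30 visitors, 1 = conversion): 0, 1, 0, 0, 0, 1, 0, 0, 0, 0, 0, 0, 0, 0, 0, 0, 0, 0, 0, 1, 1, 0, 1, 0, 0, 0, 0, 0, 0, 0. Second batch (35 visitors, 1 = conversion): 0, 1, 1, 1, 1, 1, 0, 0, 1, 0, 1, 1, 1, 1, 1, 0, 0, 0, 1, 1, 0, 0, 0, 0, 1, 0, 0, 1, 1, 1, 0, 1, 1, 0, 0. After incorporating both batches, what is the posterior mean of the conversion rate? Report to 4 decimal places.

The Beta prior is conjugate to a Binomial/Bernoulli likelihood; the update adds successes to α and failures to β.
After batch 1: Beta(4.9+5, 9.8+25) = Beta(9.9, 34.8).
After batch 2: Beta(9.9+19, 34.8+16) = Beta(28.9, 50.8).
Posterior mean = α/(α+β) = 28.9/79.7 = 0.3626.

0.3626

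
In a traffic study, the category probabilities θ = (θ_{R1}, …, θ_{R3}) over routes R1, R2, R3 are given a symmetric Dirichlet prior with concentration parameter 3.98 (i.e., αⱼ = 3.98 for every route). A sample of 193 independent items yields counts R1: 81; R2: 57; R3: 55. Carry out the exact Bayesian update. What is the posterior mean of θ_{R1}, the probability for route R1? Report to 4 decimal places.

0.4147

The Dirichlet prior is conjugate to the Multinomial likelihood: each posterior αⱼ = prior αⱼ + observed count nⱼ.
Posterior concentration: (84.98, 60.98, 58.98), total = 204.94.
E[θ_{R1}|data] = α_{R1}/Σα = 84.98/204.94 = 0.4147.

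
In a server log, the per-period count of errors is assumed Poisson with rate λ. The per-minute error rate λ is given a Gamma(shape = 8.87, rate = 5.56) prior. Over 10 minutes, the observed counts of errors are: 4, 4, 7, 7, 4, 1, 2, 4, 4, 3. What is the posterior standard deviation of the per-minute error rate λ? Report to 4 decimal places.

With a Gamma(shape α, rate β) prior, the Poisson likelihood is conjugate: the posterior is Gamma(α + ΣXᵢ, β + n).
Sum of counts S = 40 over n = 10 minutes.
Posterior: Gamma(α+S, β+n) = Gamma(8.87+40, 5.56+10) = Gamma(48.87, 15.56).
SD = √α/β = √48.87/15.56 = 0.4493.

0.4493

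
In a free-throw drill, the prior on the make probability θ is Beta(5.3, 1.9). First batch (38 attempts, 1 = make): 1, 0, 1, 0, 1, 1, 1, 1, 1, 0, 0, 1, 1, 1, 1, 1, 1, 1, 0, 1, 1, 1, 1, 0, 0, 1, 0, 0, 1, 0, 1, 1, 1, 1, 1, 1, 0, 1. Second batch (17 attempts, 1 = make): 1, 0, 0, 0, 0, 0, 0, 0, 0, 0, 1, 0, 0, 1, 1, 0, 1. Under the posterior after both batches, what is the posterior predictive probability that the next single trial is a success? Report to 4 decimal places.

0.5997

The Beta prior is conjugate to a Binomial/Bernoulli likelihood; the update adds successes to α and failures to β.
After batch 1: Beta(5.3+27, 1.9+11) = Beta(32.3, 12.9).
After batch 2: Beta(32.3+5, 12.9+12) = Beta(37.3, 24.9).
For a single future Bernoulli trial, P(success | data) = α/(α+β) = 0.5997.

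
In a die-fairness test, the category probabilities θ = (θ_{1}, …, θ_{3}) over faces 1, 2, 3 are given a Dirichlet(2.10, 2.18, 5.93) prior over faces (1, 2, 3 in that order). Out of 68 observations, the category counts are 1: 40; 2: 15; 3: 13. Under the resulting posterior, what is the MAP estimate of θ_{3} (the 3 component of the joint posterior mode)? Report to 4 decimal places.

0.2384

The Dirichlet prior is conjugate to the Multinomial likelihood: each posterior αⱼ = prior αⱼ + observed count nⱼ.
Posterior concentration: (42.10, 17.18, 18.93), total = 78.21.
Joint mode component: (α_{3}−1)/(Σα−K) = 17.93/75.21 = 0.2384.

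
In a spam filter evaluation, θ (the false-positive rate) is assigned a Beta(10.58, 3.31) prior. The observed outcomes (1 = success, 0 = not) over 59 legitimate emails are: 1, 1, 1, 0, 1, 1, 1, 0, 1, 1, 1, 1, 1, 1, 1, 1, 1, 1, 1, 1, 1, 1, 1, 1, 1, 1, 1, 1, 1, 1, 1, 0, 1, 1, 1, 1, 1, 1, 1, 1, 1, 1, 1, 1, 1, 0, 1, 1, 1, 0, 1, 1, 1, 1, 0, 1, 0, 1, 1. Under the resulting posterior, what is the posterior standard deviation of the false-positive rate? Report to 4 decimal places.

The Beta prior is conjugate to a Binomial/Bernoulli likelihood; the update adds successes to α and failures to β.
Posterior: Beta(α+k, β+n−k) = Beta(10.58+52, 3.31+7) = Beta(62.58, 10.31).
Var = αβ/((α+β)²(α+β+1)) = 62.58·10.31/(72.89²·73.89) = 0.00164351; SD = √0.00164351 = 0.0405.

0.0405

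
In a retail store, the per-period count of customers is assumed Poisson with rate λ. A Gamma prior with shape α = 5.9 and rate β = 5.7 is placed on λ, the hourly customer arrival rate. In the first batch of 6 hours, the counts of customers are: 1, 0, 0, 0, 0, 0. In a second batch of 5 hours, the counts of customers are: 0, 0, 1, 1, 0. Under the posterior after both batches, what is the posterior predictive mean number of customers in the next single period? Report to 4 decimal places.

With a Gamma(shape α, rate β) prior, the Poisson likelihood is conjugate: the posterior is Gamma(α + ΣXᵢ, β + n).
Batch 1: sum of counts S = 1 over n = 6 hours.
After batch 1: Gamma(α+S, β+n) = Gamma(5.9+1, 5.7+6) = Gamma(6.9, 11.7).
Batch 2: sum of counts S = 2 over n = 5 hours.
After batch 2: Gamma(α+S, β+n) = Gamma(6.9+2, 11.7+5) = Gamma(8.9, 16.7).
The predictive distribution for one future period is NegBinom with mean α/β = 0.5329.

0.5329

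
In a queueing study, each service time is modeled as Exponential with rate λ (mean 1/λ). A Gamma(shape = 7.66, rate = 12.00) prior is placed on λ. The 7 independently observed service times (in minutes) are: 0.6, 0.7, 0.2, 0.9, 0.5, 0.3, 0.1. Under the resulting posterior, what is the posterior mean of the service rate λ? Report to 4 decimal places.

With a Gamma(shape α, rate β) prior on the exponential rate λ, the posterior after n observations with total T = Σxᵢ is Gamma(α+n, β+T).
Sum of observations T = 3.3 minutes; n = 7.
Posterior: Gamma(7.66+7, 12.00+3.3) = Gamma(14.66, 15.30).
Posterior mean of λ = α/β = 14.66/15.30 = 0.9582.

0.9582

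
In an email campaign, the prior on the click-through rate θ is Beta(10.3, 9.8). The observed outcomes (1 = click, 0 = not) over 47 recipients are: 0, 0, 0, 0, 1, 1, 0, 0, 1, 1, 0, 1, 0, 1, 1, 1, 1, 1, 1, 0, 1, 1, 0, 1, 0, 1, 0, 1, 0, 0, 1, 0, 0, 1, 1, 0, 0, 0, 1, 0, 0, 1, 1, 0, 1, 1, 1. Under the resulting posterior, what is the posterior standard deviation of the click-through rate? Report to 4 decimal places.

0.0605

The Beta prior is conjugate to a Binomial/Bernoulli likelihood; the update adds successes to α and failures to β.
Posterior: Beta(α+k, β+n−k) = Beta(10.3+25, 9.8+22) = Beta(35.3, 31.8).
Var = αβ/((α+β)²(α+β+1)) = 35.3·31.8/(67.1²·68.1) = 0.00366108; SD = √0.00366108 = 0.0605.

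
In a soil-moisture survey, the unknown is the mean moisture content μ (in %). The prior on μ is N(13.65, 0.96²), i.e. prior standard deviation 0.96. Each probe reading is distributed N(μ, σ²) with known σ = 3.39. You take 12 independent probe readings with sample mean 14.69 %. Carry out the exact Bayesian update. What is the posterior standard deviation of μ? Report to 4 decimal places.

0.6853

For Normal data with known variance σ², a Normal(μ₀, σ₀²) prior on μ is conjugate. Posterior precision = 1/σ₀² + n/σ²; posterior mean is the precision-weighted average of μ₀ and x̄.
σ₀² = 0.96² = 0.9216, σ² = 3.39² = 11.4921; σ² + n·σ₀² = 11.4921 + 12·0.9216 = 22.5513.
Posterior precision = 1/σ₀² + n/σ² = 1/0.9216 + 12/11.4921 = (σ² + n·σ₀²)/(σ₀²σ²) = 22.5513/(0.9216·11.4921); posterior variance σₙ² = σ₀²σ²/(σ² + n·σ₀²) = 0.9216·11.4921/22.5513 = 0.469646.
Posterior SD = √σₙ² = √(0.9216·11.4921/22.5513) = 0.6853.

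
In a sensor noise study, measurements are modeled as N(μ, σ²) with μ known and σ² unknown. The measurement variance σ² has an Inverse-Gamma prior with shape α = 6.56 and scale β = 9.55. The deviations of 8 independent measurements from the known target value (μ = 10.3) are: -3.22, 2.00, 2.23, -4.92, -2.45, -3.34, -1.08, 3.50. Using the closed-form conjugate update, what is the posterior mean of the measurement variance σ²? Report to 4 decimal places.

4.8756

With known mean μ and an Inverse-Gamma(α, β) prior on σ², the Normal likelihood is conjugate: posterior is Inv-Gamma(α + n/2, β + Σ(xᵢ−μ)²/2).
Σ(xᵢ−μ)² = (-3.22)² + (2.00)² + (2.23)² + (-4.92)² + (-2.45)² + (-3.34)² + (-1.08)² + (3.50)² = 74.1222.
Posterior: Inv-Gamma(6.56 + 8/2, 9.55 + 74.1222/2) = Inv-Gamma(10.56, 46.61110).
E[σ²|data] = β/(α−1) = 46.61110/9.56 = 4.8756.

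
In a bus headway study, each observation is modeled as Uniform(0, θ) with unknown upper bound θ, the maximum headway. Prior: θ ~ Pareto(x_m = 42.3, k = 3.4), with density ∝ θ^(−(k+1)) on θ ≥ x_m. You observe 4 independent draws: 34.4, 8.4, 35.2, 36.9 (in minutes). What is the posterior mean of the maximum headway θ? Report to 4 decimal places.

48.9094

A Pareto(scale x_m, shape k) prior on the upper bound θ of Uniform(0, θ) is conjugate: posterior is Pareto(max(x_m, max xᵢ), k + n).
Sample maximum = 36.9; prior scale x_m = 42.3 → posterior scale = max = 42.3.
Posterior shape = 3.4 + 4 = 7.4.
E[θ|data] = k·x_m/(k−1) = 7.4·42.3/6.4 = 48.9094.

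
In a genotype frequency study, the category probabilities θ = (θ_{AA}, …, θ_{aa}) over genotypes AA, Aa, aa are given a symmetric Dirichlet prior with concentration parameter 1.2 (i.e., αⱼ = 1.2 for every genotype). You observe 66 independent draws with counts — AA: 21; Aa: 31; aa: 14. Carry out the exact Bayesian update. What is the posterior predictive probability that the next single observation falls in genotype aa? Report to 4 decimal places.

The Dirichlet prior is conjugate to the Multinomial likelihood: each posterior αⱼ = prior αⱼ + observed count nⱼ.
Posterior concentration: (22.2, 32.2, 15.2), total = 69.6.
P(next = aa | data) = α_{aa}/Σα = 0.2184.

0.2184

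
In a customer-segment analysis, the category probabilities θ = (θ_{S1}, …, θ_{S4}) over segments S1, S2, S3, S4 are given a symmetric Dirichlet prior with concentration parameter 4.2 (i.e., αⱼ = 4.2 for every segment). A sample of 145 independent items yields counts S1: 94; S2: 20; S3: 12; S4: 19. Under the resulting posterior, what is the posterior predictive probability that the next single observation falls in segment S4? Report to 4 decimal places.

The Dirichlet prior is conjugate to the Multinomial likelihood: each posterior αⱼ = prior αⱼ + observed count nⱼ.
Posterior concentration: (98.2, 24.2, 16.2, 23.2), total = 161.8.
P(next = S4 | data) = α_{S4}/Σα = 0.1434.

0.1434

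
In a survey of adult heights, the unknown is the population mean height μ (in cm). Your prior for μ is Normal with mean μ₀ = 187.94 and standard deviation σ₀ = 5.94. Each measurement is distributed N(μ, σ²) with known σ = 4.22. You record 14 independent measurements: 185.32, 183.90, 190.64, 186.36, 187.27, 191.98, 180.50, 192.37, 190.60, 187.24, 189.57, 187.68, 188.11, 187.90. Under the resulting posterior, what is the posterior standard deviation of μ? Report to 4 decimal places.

For Normal data with known variance σ², a Normal(μ₀, σ₀²) prior on μ is conjugate. Posterior precision = 1/σ₀² + n/σ²; posterior mean is the precision-weighted average of μ₀ and x̄.
σ₀² = 5.94² = 35.2836, σ² = 4.22² = 17.8084; σ² + n·σ₀² = 17.8084 + 14·35.2836 = 511.7788.
Posterior precision = 1/σ₀² + n/σ² = 1/35.2836 + 14/17.8084 = (σ² + n·σ₀²)/(σ₀²σ²) = 511.7788/(35.2836·17.8084); posterior variance σₙ² = σ₀²σ²/(σ² + n·σ₀²) = 35.2836·17.8084/511.7788 = 1.227766.
Posterior SD = √σₙ² = √(35.2836·17.8084/511.7788) = 1.1080.

1.1080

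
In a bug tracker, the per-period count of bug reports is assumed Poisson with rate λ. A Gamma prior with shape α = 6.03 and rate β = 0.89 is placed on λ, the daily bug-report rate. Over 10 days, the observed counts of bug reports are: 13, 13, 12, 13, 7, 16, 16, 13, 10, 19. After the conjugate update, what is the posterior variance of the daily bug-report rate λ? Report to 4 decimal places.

With a Gamma(shape α, rate β) prior, the Poisson likelihood is conjugate: the posterior is Gamma(α + ΣXᵢ, β + n).
Sum of counts S = 132 over n = 10 days.
Posterior: Gamma(α+S, β+n) = Gamma(6.03+132, 0.89+10) = Gamma(138.03, 10.89).
Var = α/β² = 138.03/10.89² = 1.1639.

1.1639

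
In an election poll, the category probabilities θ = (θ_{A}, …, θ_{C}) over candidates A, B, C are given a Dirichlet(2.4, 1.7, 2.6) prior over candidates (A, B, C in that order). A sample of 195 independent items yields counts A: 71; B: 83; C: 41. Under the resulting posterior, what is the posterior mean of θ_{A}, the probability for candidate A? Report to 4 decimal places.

The Dirichlet prior is conjugate to the Multinomial likelihood: each posterior αⱼ = prior αⱼ + observed count nⱼ.
Posterior concentration: (73.4, 84.7, 43.6), total = 201.7.
E[θ_{A}|data] = α_{A}/Σα = 73.4/201.7 = 0.3639.

0.3639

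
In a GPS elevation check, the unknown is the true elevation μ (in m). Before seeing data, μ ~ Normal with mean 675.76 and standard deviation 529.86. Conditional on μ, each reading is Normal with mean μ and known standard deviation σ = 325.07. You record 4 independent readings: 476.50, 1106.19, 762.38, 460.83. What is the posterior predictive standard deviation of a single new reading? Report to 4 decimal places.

For Normal data with known variance σ², a Normal(μ₀, σ₀²) prior on μ is conjugate. Posterior precision = 1/σ₀² + n/σ²; posterior mean is the precision-weighted average of μ₀ and x̄.
σ₀² = 529.86² = 280751.6196, σ² = 325.07² = 105670.5049; σ² + n·σ₀² = 105670.5049 + 4·280751.6196 = 1228676.9833.
Posterior precision = 1/σ₀² + n/σ² = 1/280751.6196 + 4/105670.5049 = (σ² + n·σ₀²)/(σ₀²σ²) = 1228676.9833/(280751.6196·105670.5049); posterior variance σₙ² = σ₀²σ²/(σ² + n·σ₀²) = 280751.6196·105670.5049/1228676.9833 = 24145.618253.
Predictive variance for one new observation = σₙ² + σ² = 280751.6196·105670.5049/1228676.9833 + 105670.5049 = σ²·(σ₀² + 1228676.9833)/1228676.9833 = 105670.5049·1509428.6029/1228676.9833 = 129816.123153; SD = √(105670.5049·1509428.6029/1228676.9833) = 360.3000.

360.3000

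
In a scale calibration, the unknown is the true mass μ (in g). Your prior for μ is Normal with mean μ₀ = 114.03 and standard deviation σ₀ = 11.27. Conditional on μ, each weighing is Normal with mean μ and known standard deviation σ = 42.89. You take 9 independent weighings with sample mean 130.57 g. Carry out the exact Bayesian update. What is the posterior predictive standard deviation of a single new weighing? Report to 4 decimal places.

43.7937

For Normal data with known variance σ², a Normal(μ₀, σ₀²) prior on μ is conjugate. Posterior precision = 1/σ₀² + n/σ²; posterior mean is the precision-weighted average of μ₀ and x̄.
σ₀² = 11.27² = 127.0129, σ² = 42.89² = 1839.5521; σ² + n·σ₀² = 1839.5521 + 9·127.0129 = 2982.6682.
Posterior precision = 1/σ₀² + n/σ² = 1/127.0129 + 9/1839.5521 = (σ² + n·σ₀²)/(σ₀²σ²) = 2982.6682/(127.0129·1839.5521); posterior variance σₙ² = σ₀²σ²/(σ² + n·σ₀²) = 127.0129·1839.5521/2982.6682 = 78.334844.
Predictive variance for one new observation = σₙ² + σ² = 127.0129·1839.5521/2982.6682 + 1839.5521 = σ²·(σ₀² + 2982.6682)/2982.6682 = 1839.5521·3109.6811/2982.6682 = 1917.886944; SD = √(1839.5521·3109.6811/2982.6682) = 43.7937.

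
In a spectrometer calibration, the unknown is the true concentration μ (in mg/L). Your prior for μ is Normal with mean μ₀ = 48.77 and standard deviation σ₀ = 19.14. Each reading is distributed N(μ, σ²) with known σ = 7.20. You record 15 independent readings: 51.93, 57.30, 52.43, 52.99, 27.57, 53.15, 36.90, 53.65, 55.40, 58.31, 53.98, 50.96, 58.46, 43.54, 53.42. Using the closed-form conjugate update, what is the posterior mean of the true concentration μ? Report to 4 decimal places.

50.6483

For Normal data with known variance σ², a Normal(μ₀, σ₀²) prior on μ is conjugate. Posterior precision = 1/σ₀² + n/σ²; posterior mean is the precision-weighted average of μ₀ and x̄.
Σxᵢ = 51.93 + 57.30 + 52.43 + 52.99 + 27.57 + 53.15 + 36.90 + 53.65 + 55.40 + 58.31 + 53.98 + 50.96 + 58.46 + 43.54 + 53.42 = 759.99, so n·x̄ = 759.99.
σ₀² = 19.14² = 366.3396, σ² = 7.20² = 51.84; σ² + n·σ₀² = 51.84 + 15·366.3396 = 5546.934.
Posterior mean = (μ₀/σ₀² + n·x̄/σ²)/(1/σ₀² + n/σ²) = (σ²·μ₀ + σ₀²·n·x̄)/(σ² + n·σ₀²) = (51.84·48.77 + 366.3396·759.99)/5546.934 = 280942.669404/5546.934 = 50.6483.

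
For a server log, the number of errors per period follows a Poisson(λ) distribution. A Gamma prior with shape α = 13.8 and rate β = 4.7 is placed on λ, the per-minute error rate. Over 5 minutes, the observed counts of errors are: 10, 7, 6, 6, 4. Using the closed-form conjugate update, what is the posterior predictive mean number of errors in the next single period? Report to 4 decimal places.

4.8247

With a Gamma(shape α, rate β) prior, the Poisson likelihood is conjugate: the posterior is Gamma(α + ΣXᵢ, β + n).
Sum of counts S = 33 over n = 5 minutes.
Posterior: Gamma(α+S, β+n) = Gamma(13.8+33, 4.7+5) = Gamma(46.8, 9.7).
The predictive distribution for one future period is NegBinom with mean α/β = 4.8247.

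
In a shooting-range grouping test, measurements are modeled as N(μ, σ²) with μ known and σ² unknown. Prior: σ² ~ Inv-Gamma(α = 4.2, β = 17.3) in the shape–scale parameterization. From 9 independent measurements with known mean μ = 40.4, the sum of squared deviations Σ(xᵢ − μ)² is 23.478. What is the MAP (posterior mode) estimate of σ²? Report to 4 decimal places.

With known mean μ and an Inverse-Gamma(α, β) prior on σ², the Normal likelihood is conjugate: posterior is Inv-Gamma(α + n/2, β + Σ(xᵢ−μ)²/2).
Posterior: Inv-Gamma(4.2 + 9/2, 17.3 + 23.478/2) = Inv-Gamma(8.70, 29.0390).
Mode = β/(α+1) = 29.0390/9.70 = 2.9937.

2.9937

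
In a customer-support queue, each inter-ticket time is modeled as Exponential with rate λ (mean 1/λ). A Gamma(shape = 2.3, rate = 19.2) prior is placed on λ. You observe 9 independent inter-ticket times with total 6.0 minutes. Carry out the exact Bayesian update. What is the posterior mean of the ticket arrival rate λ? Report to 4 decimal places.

0.4484

With a Gamma(shape α, rate β) prior on the exponential rate λ, the posterior after n observations with total T = Σxᵢ is Gamma(α+n, β+T).
Posterior: Gamma(2.3+9, 19.2+6.0) = Gamma(11.3, 25.2).
Posterior mean of λ = α/β = 11.3/25.2 = 0.4484.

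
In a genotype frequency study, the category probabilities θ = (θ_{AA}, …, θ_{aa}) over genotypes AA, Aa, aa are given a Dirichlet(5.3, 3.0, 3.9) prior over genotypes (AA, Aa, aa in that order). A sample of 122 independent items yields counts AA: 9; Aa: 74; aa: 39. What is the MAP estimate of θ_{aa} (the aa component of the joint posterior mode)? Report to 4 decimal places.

The Dirichlet prior is conjugate to the Multinomial likelihood: each posterior αⱼ = prior αⱼ + observed count nⱼ.
Posterior concentration: (14.3, 77.0, 42.9), total = 134.2.
Joint mode component: (α_{aa}−1)/(Σα−K) = 41.9/131.2 = 0.3194.

0.3194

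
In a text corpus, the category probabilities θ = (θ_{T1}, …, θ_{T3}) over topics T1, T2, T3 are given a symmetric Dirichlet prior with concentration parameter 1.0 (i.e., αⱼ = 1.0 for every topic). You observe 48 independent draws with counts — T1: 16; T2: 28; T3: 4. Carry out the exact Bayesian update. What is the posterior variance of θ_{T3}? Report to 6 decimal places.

The Dirichlet prior is conjugate to the Multinomial likelihood: each posterior αⱼ = prior αⱼ + observed count nⱼ.
Posterior concentration: (17.0, 29.0, 5.0), total = 51.0.
Var[θ_j] = α_j(Σα−α_j)/((Σα)²(Σα+1)) = 5.0·46.0/(51.0²·52.0) = 0.001701.

0.001701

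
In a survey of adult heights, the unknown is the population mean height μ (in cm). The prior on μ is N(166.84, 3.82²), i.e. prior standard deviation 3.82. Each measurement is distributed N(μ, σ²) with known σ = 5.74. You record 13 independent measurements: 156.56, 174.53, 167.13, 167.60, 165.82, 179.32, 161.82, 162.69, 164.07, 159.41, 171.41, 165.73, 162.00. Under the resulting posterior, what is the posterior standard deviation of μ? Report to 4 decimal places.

1.4695

For Normal data with known variance σ², a Normal(μ₀, σ₀²) prior on μ is conjugate. Posterior precision = 1/σ₀² + n/σ²; posterior mean is the precision-weighted average of μ₀ and x̄.
σ₀² = 3.82² = 14.5924, σ² = 5.74² = 32.9476; σ² + n·σ₀² = 32.9476 + 13·14.5924 = 222.6488.
Posterior precision = 1/σ₀² + n/σ² = 1/14.5924 + 13/32.9476 = (σ² + n·σ₀²)/(σ₀²σ²) = 222.6488/(14.5924·32.9476); posterior variance σₙ² = σ₀²σ²/(σ² + n·σ₀²) = 14.5924·32.9476/222.6488 = 2.159385.
Posterior SD = √σₙ² = √(14.5924·32.9476/222.6488) = 1.4695.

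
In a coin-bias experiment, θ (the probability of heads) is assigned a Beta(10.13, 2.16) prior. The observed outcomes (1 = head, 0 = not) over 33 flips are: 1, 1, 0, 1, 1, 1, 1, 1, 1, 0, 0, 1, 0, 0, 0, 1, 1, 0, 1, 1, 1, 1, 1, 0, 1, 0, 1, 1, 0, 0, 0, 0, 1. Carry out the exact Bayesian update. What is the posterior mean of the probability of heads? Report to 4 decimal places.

0.6653

The Beta prior is conjugate to a Binomial/Bernoulli likelihood; the update adds successes to α and failures to β.
Posterior: Beta(α+k, β+n−k) = Beta(10.13+20, 2.16+13) = Beta(30.13, 15.16).
Posterior mean = α/(α+β) = 30.13/45.29 = 0.6653.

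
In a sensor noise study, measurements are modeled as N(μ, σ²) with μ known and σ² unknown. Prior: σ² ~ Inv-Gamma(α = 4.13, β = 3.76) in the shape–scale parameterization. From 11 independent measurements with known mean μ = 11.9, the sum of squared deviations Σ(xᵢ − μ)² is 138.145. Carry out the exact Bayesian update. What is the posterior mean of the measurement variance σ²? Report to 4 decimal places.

8.4395

With known mean μ and an Inverse-Gamma(α, β) prior on σ², the Normal likelihood is conjugate: posterior is Inv-Gamma(α + n/2, β + Σ(xᵢ−μ)²/2).
Posterior: Inv-Gamma(4.13 + 11/2, 3.76 + 138.145/2) = Inv-Gamma(9.63, 72.8325).
E[σ²|data] = β/(α−1) = 72.8325/8.63 = 8.4395.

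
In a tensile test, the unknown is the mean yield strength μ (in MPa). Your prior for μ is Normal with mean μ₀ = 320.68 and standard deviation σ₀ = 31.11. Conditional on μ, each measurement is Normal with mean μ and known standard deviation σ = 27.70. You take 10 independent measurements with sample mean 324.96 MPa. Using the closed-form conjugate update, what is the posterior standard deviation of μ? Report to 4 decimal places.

For Normal data with known variance σ², a Normal(μ₀, σ₀²) prior on μ is conjugate. Posterior precision = 1/σ₀² + n/σ²; posterior mean is the precision-weighted average of μ₀ and x̄.
σ₀² = 31.11² = 967.8321, σ² = 27.70² = 767.29; σ² + n·σ₀² = 767.29 + 10·967.8321 = 10445.611.
Posterior precision = 1/σ₀² + n/σ² = 1/967.8321 + 10/767.29 = (σ² + n·σ₀²)/(σ₀²σ²) = 10445.611/(967.8321·767.29); posterior variance σₙ² = σ₀²σ²/(σ² + n·σ₀²) = 967.8321·767.29/10445.611 = 71.092815.
Posterior SD = √σₙ² = √(967.8321·767.29/10445.611) = 8.4317.

8.4317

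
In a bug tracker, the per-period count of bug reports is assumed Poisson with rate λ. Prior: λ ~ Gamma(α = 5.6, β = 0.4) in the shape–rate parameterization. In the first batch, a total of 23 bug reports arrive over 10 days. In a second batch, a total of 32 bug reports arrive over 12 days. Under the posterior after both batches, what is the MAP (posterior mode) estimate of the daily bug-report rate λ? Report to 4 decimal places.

2.6607

With a Gamma(shape α, rate β) prior, the Poisson likelihood is conjugate: the posterior is Gamma(α + ΣXᵢ, β + n).
After batch 1: Gamma(α+S, β+n) = Gamma(5.6+23, 0.4+10) = Gamma(28.6, 10.4).
After batch 2: Gamma(α+S, β+n) = Gamma(28.6+32, 10.4+12) = Gamma(60.6, 22.4).
Mode of Gamma(α,β) for α≥1 is (α−1)/β = 59.6/22.4 = 2.6607.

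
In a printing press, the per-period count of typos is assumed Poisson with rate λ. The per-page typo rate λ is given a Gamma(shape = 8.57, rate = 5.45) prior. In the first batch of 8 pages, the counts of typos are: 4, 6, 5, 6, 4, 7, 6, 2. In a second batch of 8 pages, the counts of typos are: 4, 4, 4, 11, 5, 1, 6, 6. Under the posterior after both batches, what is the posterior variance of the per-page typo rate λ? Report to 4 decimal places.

0.1947

With a Gamma(shape α, rate β) prior, the Poisson likelihood is conjugate: the posterior is Gamma(α + ΣXᵢ, β + n).
Batch 1: sum of counts S = 40 over n = 8 pages.
After batch 1: Gamma(α+S, β+n) = Gamma(8.57+40, 5.45+8) = Gamma(48.57, 13.45).
Batch 2: sum of counts S = 41 over n = 8 pages.
After batch 2: Gamma(α+S, β+n) = Gamma(48.57+41, 13.45+8) = Gamma(89.57, 21.45).
Var = α/β² = 89.57/21.45² = 0.1947.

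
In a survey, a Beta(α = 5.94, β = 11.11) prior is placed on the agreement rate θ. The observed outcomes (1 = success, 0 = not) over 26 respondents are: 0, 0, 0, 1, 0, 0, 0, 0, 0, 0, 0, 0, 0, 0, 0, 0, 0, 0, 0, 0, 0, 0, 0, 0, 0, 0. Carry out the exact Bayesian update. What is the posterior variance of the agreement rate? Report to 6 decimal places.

The Beta prior is conjugate to a Binomial/Bernoulli likelihood; the update adds successes to α and failures to β.
Posterior: Beta(α+k, β+n−k) = Beta(5.94+1, 11.11+25) = Beta(6.94, 36.11).
Var = αβ/((α+β)²(α+β+1)) = 6.94·36.11/(43.05²·44.05) = 0.003070.

0.003070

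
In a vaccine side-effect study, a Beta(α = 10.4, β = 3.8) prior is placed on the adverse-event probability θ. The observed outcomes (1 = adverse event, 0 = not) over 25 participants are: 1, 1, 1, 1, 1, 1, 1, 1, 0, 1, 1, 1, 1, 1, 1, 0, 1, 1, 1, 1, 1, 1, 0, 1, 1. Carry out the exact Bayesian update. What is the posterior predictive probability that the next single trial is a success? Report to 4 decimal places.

The Beta prior is conjugate to a Binomial/Bernoulli likelihood; the update adds successes to α and failures to β.
Posterior: Beta(α+k, β+n−k) = Beta(10.4+22, 3.8+3) = Beta(32.4, 6.8).
For a single future Bernoulli trial, P(success | data) = α/(α+β) = 0.8265.

0.8265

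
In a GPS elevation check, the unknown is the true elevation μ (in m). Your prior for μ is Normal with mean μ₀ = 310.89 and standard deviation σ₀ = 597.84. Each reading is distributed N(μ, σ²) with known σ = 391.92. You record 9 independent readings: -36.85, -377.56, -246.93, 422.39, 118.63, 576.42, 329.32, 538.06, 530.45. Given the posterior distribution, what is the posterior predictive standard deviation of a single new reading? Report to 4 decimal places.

For Normal data with known variance σ², a Normal(μ₀, σ₀²) prior on μ is conjugate. Posterior precision = 1/σ₀² + n/σ²; posterior mean is the precision-weighted average of μ₀ and x̄.
σ₀² = 597.84² = 357412.6656, σ² = 391.92² = 153601.2864; σ² + n·σ₀² = 153601.2864 + 9·357412.6656 = 3370315.2768.
Posterior precision = 1/σ₀² + n/σ² = 1/357412.6656 + 9/153601.2864 = (σ² + n·σ₀²)/(σ₀²σ²) = 3370315.2768/(357412.6656·153601.2864); posterior variance σₙ² = σ₀²σ²/(σ² + n·σ₀²) = 357412.6656·153601.2864/3370315.2768 = 16288.993967.
Predictive variance for one new observation = σₙ² + σ² = 357412.6656·153601.2864/3370315.2768 + 153601.2864 = σ²·(σ₀² + 3370315.2768)/3370315.2768 = 153601.2864·3727727.9424/3370315.2768 = 169890.280367; SD = √(153601.2864·3727727.9424/3370315.2768) = 412.1775.

412.1775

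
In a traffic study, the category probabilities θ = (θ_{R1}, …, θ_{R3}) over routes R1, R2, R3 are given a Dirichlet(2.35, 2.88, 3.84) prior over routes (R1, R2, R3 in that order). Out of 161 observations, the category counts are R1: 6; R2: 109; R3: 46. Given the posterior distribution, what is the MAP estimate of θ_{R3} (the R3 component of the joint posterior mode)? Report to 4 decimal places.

0.2923

The Dirichlet prior is conjugate to the Multinomial likelihood: each posterior αⱼ = prior αⱼ + observed count nⱼ.
Posterior concentration: (8.35, 111.88, 49.84), total = 170.07.
Joint mode component: (α_{R3}−1)/(Σα−K) = 48.84/167.07 = 0.2923.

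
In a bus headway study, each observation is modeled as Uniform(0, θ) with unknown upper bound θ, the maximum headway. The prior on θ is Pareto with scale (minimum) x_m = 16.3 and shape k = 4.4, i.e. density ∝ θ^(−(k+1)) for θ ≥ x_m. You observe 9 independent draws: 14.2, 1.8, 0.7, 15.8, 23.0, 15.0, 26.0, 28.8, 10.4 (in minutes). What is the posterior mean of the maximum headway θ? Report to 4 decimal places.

A Pareto(scale x_m, shape k) prior on the upper bound θ of Uniform(0, θ) is conjugate: posterior is Pareto(max(x_m, max xᵢ), k + n).
Sample maximum = 28.8; prior scale x_m = 16.3 → posterior scale = max = 28.8.
Posterior shape = 4.4 + 9 = 13.4.
E[θ|data] = k·x_m/(k−1) = 13.4·28.8/12.4 = 31.1226.

31.1226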